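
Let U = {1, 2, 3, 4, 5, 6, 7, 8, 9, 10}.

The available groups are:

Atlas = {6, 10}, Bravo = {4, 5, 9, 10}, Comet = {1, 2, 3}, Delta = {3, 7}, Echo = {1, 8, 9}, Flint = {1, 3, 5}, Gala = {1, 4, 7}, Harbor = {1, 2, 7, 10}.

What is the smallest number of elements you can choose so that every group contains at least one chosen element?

3

H = {1, 3, 10} meets every group (each contains at least one member of H), and |H| = 3.
The groups Atlas, Delta, Echo are pairwise disjoint, so any hitting set needs a separate element for each — at least 3. Hence 3 is optimal.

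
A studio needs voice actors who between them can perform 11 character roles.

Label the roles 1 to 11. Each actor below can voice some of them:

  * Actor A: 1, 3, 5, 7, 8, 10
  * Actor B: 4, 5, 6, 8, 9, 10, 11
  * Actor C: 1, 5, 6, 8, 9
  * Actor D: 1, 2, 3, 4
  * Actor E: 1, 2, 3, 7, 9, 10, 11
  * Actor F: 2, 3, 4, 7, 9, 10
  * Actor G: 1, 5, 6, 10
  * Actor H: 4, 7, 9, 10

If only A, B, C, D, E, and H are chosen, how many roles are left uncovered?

0

Union of A, B, C, D, E, H = {1, 2, 3, 4, 5, 6, 7, 8, 9, 10, 11} — that's every role, so 0 are uncovered.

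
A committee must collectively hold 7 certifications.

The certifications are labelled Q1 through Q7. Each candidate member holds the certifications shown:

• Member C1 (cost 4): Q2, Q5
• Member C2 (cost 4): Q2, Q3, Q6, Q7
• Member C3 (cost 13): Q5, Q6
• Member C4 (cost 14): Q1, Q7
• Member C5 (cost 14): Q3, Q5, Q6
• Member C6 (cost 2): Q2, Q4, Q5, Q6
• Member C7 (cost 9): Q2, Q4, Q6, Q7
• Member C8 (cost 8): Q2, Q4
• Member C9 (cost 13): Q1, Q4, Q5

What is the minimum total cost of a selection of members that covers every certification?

17

C2, C9 together cover every certification (C2 ∪ C9 = {Q1, Q2, Q3, Q4, Q5, Q6, Q7}); total cost 4 + 13 = 17.
The greedy pick C6, C2, C9 costs 19; no covering selection beats 17.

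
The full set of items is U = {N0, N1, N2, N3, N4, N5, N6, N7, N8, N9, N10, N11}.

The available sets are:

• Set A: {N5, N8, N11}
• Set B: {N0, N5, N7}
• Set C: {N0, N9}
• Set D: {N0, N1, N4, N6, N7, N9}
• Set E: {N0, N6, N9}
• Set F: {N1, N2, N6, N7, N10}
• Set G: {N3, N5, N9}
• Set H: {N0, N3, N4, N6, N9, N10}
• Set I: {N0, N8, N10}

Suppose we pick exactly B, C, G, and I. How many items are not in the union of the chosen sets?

Union of B, C, G, I = {N0, N3, N5, N7, N8, N9, N10}.
Not covered: N1, N2, N4, N6, N11 — 5 items.

5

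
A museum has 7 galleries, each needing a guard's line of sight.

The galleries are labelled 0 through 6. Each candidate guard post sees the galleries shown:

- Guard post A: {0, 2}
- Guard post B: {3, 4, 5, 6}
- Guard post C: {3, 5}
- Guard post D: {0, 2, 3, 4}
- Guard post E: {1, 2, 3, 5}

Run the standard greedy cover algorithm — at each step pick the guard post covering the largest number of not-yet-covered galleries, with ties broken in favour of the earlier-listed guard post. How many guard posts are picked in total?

Greedy: pick B (covers 4 new) → pick A (covers 2 new) → pick E (covers 1 new). Total picks: 3.

3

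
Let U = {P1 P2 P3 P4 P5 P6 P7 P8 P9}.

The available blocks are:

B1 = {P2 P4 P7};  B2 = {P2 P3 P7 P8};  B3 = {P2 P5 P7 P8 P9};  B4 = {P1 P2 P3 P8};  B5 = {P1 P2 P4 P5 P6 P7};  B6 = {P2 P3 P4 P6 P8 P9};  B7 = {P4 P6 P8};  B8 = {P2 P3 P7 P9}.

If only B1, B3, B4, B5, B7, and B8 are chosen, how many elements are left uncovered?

0

Union of B1, B3, B4, B5, B7, B8 = {P1, P2, P3, P4, P5, P6, P7, P8, P9} — that's every element, so 0 are uncovered.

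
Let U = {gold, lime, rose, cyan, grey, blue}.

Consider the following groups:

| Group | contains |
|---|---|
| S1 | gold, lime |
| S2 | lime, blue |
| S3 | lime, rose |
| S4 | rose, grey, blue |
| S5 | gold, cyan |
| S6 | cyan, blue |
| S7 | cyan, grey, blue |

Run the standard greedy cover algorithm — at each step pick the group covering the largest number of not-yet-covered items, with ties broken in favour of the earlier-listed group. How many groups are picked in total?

Greedy: pick S4 (covers 3 new) → pick S1 (covers 2 new) → pick S5 (covers 1 new). Total picks: 3.

3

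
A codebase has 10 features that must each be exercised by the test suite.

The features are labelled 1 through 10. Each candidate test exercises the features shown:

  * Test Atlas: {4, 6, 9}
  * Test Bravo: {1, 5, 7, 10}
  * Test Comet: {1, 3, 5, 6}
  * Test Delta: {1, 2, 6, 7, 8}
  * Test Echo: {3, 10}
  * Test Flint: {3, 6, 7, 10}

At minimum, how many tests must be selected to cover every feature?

4

Take {Atlas, Bravo, Comet, Delta}. Their union is {1, 2, 3, 4, 5, 6, 7, 8, 9, 10}, which is all 10 features.
Only Delta contains 2, so Delta is forced; the remaining 5 features need at least 3 more tests (each remaining test adds at most 2) — so at least 4 tests are needed, and 4 is optimal.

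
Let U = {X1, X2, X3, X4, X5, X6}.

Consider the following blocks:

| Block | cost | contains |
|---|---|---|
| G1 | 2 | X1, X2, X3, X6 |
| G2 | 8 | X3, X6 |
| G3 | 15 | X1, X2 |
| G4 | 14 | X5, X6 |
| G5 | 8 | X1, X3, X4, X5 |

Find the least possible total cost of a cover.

10

G1, G5 together cover every item (G1 ∪ G5 = {X1, X2, X3, X4, X5, X6}); total cost 2 + 8 = 10.
No covering selection has total cost below 10.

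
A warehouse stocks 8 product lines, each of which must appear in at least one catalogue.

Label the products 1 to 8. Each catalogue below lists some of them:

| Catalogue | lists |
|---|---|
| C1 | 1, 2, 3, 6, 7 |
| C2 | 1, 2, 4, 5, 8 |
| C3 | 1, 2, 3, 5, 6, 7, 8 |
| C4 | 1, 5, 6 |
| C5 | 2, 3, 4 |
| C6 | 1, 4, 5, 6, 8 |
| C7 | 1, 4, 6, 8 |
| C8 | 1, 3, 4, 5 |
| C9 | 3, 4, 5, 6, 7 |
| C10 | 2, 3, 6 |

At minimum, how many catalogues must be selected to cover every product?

C1 and C2 together: C1 ∪ C2 = {1, 2, 3, 4, 5, 6, 7, 8} — every product is covered.
No single catalogue has all 8 products (the largest, C3, has 7), so 2 is optimal.

2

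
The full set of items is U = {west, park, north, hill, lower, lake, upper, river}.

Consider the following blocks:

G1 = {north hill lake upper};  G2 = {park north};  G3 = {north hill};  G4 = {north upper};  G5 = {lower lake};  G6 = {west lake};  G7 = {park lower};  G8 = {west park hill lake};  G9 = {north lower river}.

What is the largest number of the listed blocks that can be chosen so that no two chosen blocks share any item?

3

G3, G6, G7 are pairwise disjoint (G3={north,hill}; G6={west,lake}; G7={park,lower}).
Every remaining block overlaps one of these, and no 4 of the listed blocks are pairwise disjoint, so 3 is the maximum.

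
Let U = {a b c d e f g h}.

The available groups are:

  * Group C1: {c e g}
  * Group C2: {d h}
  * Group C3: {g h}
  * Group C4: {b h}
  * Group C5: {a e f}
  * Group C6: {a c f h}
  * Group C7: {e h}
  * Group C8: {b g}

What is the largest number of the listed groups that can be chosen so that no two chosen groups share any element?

C2, C5, C8 are pairwise disjoint (C2={d,h}; C5={a,e,f}; C8={b,g}).
Every remaining group overlaps one of these, and no 4 of the listed groups are pairwise disjoint, so 3 is the maximum.

3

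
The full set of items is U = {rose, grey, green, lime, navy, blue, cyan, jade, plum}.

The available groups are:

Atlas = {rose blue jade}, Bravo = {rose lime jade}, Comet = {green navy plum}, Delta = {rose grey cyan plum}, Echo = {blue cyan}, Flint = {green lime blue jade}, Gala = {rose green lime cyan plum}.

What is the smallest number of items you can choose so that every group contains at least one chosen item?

3

H = {rose, blue, plum} meets every group (each contains at least one member of H), and |H| = 3.
The groups Bravo, Comet, Echo are pairwise disjoint, so any hitting set needs a separate item for each — at least 3. Hence 3 is optimal.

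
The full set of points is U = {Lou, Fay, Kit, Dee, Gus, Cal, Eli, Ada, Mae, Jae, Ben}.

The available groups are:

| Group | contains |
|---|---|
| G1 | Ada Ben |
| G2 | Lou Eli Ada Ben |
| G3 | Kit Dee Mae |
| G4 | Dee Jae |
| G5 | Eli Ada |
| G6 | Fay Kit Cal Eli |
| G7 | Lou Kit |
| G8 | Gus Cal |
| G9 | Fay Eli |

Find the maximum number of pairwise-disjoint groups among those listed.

5

G1, G4, G7, G8, G9 are pairwise disjoint (G1={Ada,Ben}; G4={Dee,Jae}; G7={Lou,Kit}; G8={Gus,Cal}; G9={Fay,Eli}).
Every remaining group overlaps one of these, and no 6 of the listed groups are pairwise disjoint, so 5 is the maximum.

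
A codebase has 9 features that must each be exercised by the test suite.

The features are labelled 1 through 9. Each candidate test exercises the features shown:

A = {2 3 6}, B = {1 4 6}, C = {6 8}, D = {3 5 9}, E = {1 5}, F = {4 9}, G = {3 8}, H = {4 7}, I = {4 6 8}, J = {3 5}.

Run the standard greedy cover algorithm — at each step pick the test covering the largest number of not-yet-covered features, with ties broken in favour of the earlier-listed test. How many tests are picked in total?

Greedy: pick A (covers 3 new) → pick B (covers 2 new) → pick D (covers 2 new) → pick C (covers 1 new) → pick H (covers 1 new). Total picks: 5.

5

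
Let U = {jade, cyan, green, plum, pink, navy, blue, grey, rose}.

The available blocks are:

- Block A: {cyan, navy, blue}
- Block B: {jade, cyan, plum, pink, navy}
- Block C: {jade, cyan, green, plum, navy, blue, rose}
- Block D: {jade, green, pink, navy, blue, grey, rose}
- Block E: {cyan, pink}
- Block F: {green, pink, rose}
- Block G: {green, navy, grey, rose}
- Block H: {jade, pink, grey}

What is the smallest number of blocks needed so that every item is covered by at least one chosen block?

C and H cover everything between them: the union {jade, cyan, green, plum, pink, navy, blue, grey, rose} is all of U.
No single block has all 9 items (the largest, C, has 7), so 2 is optimal.

2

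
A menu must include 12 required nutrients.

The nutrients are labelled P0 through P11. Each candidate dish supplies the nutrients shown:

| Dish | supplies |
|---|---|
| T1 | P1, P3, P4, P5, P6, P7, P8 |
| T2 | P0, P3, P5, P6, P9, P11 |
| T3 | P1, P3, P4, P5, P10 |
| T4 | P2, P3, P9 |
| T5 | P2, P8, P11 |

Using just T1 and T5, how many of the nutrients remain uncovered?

3

Union of T1, T5 = {P1, P2, P3, P4, P5, P6, P7, P8, P11}.
Not covered: P0, P9, P10 — 3 nutrients.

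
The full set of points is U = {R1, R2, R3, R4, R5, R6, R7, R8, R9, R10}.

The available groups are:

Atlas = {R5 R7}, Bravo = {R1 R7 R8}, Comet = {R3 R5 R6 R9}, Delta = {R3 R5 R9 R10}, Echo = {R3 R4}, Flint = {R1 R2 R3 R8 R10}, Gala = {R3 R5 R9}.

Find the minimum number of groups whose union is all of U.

Take {Atlas, Comet, Echo, Flint}. Their union is {R1, R2, R3, R4, R5, R6, R7, R8, R9, R10}, which is all 10 points.
No 3 of the 7 groups cover everything (all 35 combinations miss at least one point), so 4 is optimal.

4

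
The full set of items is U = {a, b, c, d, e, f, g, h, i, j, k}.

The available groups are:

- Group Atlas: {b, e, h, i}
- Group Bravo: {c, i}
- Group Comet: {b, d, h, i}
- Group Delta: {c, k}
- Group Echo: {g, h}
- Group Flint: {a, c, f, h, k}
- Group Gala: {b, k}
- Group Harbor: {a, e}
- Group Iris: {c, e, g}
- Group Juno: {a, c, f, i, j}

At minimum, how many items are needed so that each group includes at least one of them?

T = {a, g, i, k} meets every group (each contains at least one member of T), and |T| = 4.
The groups Bravo, Echo, Gala, Harbor are pairwise disjoint, so any hitting set needs a separate item for each — at least 4. Hence 4 is optimal.

4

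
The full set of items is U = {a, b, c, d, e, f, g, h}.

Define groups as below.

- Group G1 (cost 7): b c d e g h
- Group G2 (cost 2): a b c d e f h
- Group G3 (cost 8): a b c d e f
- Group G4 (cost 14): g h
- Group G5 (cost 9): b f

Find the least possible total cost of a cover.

G1, G2 together cover every item (G1 ∪ G2 = {a, b, c, d, e, f, g, h}); total cost 7 + 2 = 9.
No covering selection has total cost below 9.

9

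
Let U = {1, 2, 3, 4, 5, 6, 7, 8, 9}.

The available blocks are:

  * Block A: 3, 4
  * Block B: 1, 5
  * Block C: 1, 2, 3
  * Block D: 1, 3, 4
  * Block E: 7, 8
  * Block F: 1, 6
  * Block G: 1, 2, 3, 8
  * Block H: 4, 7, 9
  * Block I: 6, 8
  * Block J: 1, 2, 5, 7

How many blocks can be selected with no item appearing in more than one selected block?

A, E, F are pairwise disjoint (A={3,4}; E={7,8}; F={1,6}).
Every remaining block overlaps one of these, and no 4 of the listed blocks are pairwise disjoint, so 3 is the maximum.

3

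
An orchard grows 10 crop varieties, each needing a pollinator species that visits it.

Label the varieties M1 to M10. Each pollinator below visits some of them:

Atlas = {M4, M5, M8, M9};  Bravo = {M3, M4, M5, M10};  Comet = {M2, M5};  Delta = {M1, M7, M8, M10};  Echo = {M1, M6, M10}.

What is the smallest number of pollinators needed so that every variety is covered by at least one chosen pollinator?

5

Atlas and Bravo and Comet and Delta and Echo together: Atlas ∪ Bravo ∪ Comet ∪ Delta ∪ Echo = {M1, M2, M3, M4, M5, M6, M7, M8, M9, M10} — every variety is covered.
No 4 of the 5 pollinators cover everything (all 5 combinations miss at least one variety), so 5 is optimal.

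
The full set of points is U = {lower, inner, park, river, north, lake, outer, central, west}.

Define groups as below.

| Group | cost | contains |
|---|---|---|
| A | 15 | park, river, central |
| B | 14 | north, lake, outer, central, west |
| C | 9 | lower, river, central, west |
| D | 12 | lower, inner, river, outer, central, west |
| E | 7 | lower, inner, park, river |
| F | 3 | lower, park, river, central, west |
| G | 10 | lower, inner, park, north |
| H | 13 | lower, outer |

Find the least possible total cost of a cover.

21

B, E together cover every point (B ∪ E = {lower, inner, park, river, north, lake, outer, central, west}); total cost 14 + 7 = 21.
The greedy pick F, B, E costs 24; no covering selection beats 21.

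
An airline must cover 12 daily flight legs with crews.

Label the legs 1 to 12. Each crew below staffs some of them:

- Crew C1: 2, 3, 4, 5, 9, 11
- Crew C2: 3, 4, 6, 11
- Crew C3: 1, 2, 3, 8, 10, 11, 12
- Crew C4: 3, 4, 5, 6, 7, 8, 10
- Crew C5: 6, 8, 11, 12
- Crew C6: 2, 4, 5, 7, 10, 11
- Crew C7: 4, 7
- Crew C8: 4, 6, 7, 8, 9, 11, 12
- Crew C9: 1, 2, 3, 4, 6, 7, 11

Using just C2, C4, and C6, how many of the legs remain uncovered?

3

Union of C2, C4, C6 = {2, 3, 4, 5, 6, 7, 8, 10, 11}.
Not covered: 1, 9, 12 — 3 legs.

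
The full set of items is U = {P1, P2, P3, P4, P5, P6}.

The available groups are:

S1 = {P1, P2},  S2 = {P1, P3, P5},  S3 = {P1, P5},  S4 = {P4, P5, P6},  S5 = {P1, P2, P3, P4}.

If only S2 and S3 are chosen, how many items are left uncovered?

Union of S2, S3 = {P1, P3, P5}.
Not covered: P2, P4, P6 — 3 items.

3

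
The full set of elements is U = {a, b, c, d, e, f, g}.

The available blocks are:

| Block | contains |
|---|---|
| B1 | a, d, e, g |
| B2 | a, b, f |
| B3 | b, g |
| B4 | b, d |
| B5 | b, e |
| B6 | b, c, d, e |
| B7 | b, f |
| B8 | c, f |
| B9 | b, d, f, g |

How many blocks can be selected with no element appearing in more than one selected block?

B3, B8 are pairwise disjoint (B3={b,g}; B8={c,f}).
Every remaining block overlaps one of these, and no 3 of the listed blocks are pairwise disjoint, so 2 is the maximum.

2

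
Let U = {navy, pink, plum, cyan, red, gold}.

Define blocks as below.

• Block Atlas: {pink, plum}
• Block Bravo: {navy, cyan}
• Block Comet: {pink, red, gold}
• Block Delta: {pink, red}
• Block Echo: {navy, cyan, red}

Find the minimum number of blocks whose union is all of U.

Take {Atlas, Comet, Echo}. Their union is {navy, pink, plum, cyan, red, gold}, which is all 6 items.
Only Atlas contains plum, so Atlas is forced; the remaining 4 items need at least 2 more blocks (each remaining block adds at most 3) — so at least 3 blocks are needed, and 3 is optimal.

3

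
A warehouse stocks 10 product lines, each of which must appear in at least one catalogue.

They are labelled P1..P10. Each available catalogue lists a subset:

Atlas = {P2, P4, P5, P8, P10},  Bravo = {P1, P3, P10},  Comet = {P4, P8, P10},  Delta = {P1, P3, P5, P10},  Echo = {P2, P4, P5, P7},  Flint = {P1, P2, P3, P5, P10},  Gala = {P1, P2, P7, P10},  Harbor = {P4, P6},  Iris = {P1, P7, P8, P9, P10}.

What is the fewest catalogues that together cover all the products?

3

Take {Flint, Harbor, Iris}. Their union is {P1, P2, P3, P4, P5, P6, P7, P8, P9, P10}, which is all 10 products.
Only Harbor contains P6, so Harbor is forced; the remaining 8 products need at least 2 more catalogues (each remaining catalogue adds at most 5) — so at least 3 catalogues are needed, and 3 is optimal.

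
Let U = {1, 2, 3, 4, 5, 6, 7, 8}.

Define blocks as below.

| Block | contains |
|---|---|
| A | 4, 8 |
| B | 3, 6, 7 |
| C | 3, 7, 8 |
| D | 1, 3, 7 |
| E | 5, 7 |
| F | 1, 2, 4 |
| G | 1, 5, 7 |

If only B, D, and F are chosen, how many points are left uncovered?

Union of B, D, F = {1, 2, 3, 4, 6, 7}.
Not covered: 5, 8 — 2 points.

2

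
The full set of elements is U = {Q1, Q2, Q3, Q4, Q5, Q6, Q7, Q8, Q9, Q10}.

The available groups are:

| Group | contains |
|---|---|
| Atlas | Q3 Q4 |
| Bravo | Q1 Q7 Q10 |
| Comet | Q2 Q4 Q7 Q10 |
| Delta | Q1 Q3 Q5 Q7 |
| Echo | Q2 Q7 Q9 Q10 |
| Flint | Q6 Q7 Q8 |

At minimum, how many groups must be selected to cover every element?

Comet, Delta, Echo, and Flint cover everything between them: the union {Q1, Q2, Q3, Q4, Q5, Q6, Q7, Q8, Q9, Q10} is all of U.
Only Flint contains Q6, so Flint is forced; the remaining 7 elements need at least 3 more groups (each remaining group adds at most 3) — so at least 4 groups are needed, and 4 is optimal.

4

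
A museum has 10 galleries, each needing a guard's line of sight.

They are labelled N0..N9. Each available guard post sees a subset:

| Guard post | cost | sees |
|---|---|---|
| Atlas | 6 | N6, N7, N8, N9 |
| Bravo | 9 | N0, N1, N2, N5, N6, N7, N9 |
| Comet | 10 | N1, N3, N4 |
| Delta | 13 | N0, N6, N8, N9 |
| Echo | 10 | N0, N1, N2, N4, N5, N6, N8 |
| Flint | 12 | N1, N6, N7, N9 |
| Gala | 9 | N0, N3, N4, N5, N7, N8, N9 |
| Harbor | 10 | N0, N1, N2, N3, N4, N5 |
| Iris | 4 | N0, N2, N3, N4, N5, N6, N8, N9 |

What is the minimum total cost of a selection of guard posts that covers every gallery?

13

Bravo, Iris together cover every gallery (Bravo ∪ Iris = {N0, N1, N2, N3, N4, N5, N6, N7, N8, N9}); total cost 9 + 4 = 13.
No covering selection has total cost below 13.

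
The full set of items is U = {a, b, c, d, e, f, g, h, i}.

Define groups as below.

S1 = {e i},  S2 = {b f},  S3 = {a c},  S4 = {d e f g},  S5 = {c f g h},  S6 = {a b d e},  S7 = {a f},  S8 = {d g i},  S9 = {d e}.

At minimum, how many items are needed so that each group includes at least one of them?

4

The 4 items {c, e, f, g} hit every group.
No choice of 3 items meets every group, so 4 is the minimum.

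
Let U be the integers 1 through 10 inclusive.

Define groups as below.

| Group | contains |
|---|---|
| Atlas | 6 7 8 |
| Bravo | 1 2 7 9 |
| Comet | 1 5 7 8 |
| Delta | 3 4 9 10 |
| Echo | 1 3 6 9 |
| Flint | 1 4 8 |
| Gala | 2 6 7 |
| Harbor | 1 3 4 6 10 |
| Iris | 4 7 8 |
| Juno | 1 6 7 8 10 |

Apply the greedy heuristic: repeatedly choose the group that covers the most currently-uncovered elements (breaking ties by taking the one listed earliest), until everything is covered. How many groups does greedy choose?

3

Greedy: pick Harbor (covers 5 new) → pick Bravo (covers 3 new) → pick Comet (covers 2 new). Total picks: 3.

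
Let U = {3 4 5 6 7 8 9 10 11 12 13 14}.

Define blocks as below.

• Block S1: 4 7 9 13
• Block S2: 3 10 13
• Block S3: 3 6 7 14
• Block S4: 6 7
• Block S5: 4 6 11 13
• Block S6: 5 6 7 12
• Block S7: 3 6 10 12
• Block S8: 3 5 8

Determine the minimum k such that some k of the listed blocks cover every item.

S1 and S3 and S5 and S7 and S8 together: S1 ∪ S3 ∪ S5 ∪ S7 ∪ S8 = {3, 4, 5, 6, 7, 8, 9, 10, 11, 12, 13, 14} — every item is covered.
No 4 of the 8 blocks cover everything (all 70 combinations miss at least one item), so 5 is optimal.

5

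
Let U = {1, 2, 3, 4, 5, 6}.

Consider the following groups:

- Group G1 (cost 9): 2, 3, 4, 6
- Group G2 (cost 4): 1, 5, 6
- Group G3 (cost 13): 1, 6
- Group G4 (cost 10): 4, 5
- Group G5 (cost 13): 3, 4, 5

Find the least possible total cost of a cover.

13

G1, G2 together cover every point (G1 ∪ G2 = {1, 2, 3, 4, 5, 6}); total cost 9 + 4 = 13.
No covering selection has total cost below 13.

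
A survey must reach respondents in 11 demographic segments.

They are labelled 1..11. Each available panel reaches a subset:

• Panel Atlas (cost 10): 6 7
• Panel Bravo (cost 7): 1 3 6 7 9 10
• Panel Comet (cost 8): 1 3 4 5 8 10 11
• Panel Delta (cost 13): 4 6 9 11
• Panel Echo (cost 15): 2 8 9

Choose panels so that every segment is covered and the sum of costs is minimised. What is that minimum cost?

30

Bravo, Comet, Echo together cover every segment (Bravo ∪ Comet ∪ Echo = {1, 2, 3, 4, 5, 6, 7, 8, 9, 10, 11}); total cost 7 + 8 + 15 = 30.
No covering selection has total cost below 30.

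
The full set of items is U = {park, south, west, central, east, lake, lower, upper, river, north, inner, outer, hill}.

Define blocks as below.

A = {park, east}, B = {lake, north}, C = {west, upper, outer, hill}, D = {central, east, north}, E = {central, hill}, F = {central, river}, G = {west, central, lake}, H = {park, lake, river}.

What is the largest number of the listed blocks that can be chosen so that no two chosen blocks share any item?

A, B, C, F are pairwise disjoint (A={park,east}; B={lake,north}; C={west,upper,outer,hill}; F={central,river}).
Every remaining block overlaps one of these, and no 5 of the listed blocks are pairwise disjoint, so 4 is the maximum.

4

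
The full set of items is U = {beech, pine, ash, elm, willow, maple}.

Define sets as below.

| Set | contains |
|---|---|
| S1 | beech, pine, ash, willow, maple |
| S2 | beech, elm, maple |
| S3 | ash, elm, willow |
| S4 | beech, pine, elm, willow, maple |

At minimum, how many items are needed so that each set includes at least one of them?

H = {beech, willow} meets every set (each contains at least one member of H), and |H| = 2.
No single item lies in every set, so at least 2 are needed and 2 is optimal.

2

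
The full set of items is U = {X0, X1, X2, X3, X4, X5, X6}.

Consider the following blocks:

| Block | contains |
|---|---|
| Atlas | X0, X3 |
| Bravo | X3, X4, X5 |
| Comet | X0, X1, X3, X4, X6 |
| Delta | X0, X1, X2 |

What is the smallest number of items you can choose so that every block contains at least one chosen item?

2

Take H = {X0, X3}. Each listed block contains at least one of these, so H is a hitting set of size 2.
The blocks Bravo, Delta are pairwise disjoint, so any hitting set needs a separate item for each — at least 2. Hence 2 is optimal.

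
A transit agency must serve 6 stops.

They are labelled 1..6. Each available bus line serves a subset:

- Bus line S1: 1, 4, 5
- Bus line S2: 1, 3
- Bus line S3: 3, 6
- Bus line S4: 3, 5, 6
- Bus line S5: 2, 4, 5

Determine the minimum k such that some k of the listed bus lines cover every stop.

3

S2 and S3 and S5 together: S2 ∪ S3 ∪ S5 = {1, 2, 3, 4, 5, 6} — every stop is covered.
Only S5 contains 2, so S5 is forced; the remaining 3 stops need at least 2 more bus lines (each remaining bus line adds at most 2) — so at least 3 bus lines are needed, and 3 is optimal.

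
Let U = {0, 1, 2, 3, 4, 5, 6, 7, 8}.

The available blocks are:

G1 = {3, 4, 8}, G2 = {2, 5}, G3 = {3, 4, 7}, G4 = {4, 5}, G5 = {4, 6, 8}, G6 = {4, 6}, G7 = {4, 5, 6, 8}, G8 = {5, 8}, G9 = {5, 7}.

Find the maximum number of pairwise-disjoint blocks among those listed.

2

G5, G9 are pairwise disjoint (G5={4,6,8}; G9={5,7}).
Every remaining block overlaps one of these, and no 3 of the listed blocks are pairwise disjoint, so 2 is the maximum.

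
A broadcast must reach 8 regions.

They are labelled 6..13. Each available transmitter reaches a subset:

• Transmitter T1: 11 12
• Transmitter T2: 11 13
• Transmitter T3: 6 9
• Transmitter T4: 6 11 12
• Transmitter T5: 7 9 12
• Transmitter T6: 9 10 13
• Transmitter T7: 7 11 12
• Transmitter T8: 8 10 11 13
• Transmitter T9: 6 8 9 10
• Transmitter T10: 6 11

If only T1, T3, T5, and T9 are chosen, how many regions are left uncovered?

1

Union of T1, T3, T5, T9 = {6, 7, 8, 9, 10, 11, 12}.
Not covered: 13 — 1 region.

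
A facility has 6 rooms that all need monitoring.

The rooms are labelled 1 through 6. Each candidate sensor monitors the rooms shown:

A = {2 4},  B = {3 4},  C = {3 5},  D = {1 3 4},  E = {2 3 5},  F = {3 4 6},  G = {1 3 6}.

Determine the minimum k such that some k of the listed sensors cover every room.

Take {E, F, G}. Their union is {1, 2, 3, 4, 5, 6}, which is all 6 rooms.
No 2 of the 7 sensors cover everything (all 21 combinations miss at least one room), so 3 is optimal.

3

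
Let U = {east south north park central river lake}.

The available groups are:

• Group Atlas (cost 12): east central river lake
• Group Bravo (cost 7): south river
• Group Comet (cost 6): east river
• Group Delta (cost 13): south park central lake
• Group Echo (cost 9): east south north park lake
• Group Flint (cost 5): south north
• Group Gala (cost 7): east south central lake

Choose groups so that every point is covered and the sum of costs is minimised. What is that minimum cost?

21

Atlas, Echo together cover every point (Atlas ∪ Echo = {east, south, north, park, central, river, lake}); total cost 12 + 9 = 21.
The greedy pick Gala, Echo, Comet costs 22; no covering selection beats 21.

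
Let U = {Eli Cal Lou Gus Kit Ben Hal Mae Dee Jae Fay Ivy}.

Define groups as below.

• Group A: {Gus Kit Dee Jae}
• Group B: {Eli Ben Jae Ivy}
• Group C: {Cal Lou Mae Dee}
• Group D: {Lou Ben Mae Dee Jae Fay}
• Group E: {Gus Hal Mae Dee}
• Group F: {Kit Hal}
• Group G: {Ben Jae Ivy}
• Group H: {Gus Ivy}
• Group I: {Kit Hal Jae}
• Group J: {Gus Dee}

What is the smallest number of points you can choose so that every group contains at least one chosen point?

3

The 3 points {Kit, Dee, Ivy} hit every group.
The groups B, C, F are pairwise disjoint, so any hitting set needs a separate point for each — at least 3. Hence 3 is optimal.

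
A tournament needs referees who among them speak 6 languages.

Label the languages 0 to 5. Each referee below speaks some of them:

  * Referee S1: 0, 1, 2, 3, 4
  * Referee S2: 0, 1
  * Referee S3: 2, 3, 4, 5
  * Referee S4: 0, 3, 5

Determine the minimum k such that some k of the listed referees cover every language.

Take {S1, S4}. Their union is {0, 1, 2, 3, 4, 5}, which is all 6 languages.
No single referee has all 6 languages (the largest, S1, has 5), so 2 is optimal.

2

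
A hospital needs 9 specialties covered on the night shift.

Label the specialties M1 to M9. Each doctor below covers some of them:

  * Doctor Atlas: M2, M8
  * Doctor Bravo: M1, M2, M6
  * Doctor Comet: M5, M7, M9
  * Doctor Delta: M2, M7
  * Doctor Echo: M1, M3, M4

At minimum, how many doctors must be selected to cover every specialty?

4

Atlas and Bravo and Comet and Echo together: Atlas ∪ Bravo ∪ Comet ∪ Echo = {M1, M2, M3, M4, M5, M6, M7, M8, M9} — every specialty is covered.
Only Atlas contains M8, so Atlas is forced; the remaining 7 specialties need at least 3 more doctors (each remaining doctor adds at most 3) — so at least 4 doctors are needed, and 4 is optimal.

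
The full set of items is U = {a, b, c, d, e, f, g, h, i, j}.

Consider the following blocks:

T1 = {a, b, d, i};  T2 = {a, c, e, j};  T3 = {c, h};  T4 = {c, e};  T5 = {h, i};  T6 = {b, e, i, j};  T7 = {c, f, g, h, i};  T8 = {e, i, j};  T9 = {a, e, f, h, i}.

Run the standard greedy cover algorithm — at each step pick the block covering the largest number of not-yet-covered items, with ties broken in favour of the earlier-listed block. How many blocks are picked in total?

Greedy: pick T7 (covers 5 new) → pick T1 (covers 3 new) → pick T2 (covers 2 new). Total picks: 3.

3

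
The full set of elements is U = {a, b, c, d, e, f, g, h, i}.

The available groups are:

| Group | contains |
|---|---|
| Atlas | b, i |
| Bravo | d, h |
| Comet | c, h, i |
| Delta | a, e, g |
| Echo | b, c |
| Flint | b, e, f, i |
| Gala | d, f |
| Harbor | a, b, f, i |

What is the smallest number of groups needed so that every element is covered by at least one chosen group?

Take {Bravo, Comet, Delta, Flint}. Their union is {a, b, c, d, e, f, g, h, i}, which is all 9 elements.
No 3 of the 8 groups cover everything (all 56 combinations miss at least one element), so 4 is optimal.

4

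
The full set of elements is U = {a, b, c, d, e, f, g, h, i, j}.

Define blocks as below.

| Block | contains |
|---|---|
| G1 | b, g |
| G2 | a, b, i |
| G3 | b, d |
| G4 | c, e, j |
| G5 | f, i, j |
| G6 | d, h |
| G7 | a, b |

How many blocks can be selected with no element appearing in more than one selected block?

3

G5, G6, G7 are pairwise disjoint (G5={f,i,j}; G6={d,h}; G7={a,b}).
Every remaining block overlaps one of these, and no 4 of the listed blocks are pairwise disjoint, so 3 is the maximum.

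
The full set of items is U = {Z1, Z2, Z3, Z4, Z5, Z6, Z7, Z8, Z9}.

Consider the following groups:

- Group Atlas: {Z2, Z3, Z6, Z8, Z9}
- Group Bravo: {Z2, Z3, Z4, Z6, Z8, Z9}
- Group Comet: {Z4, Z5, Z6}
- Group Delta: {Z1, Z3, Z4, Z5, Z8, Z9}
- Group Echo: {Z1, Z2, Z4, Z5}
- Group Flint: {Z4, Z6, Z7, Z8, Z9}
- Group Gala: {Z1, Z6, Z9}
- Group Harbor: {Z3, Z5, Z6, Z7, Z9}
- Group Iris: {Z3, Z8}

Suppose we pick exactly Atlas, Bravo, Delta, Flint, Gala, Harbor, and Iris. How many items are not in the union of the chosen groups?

0

Union of Atlas, Bravo, Delta, Flint, Gala, Harbor, Iris = {Z1, Z2, Z3, Z4, Z5, Z6, Z7, Z8, Z9} — that's every item, so 0 are uncovered.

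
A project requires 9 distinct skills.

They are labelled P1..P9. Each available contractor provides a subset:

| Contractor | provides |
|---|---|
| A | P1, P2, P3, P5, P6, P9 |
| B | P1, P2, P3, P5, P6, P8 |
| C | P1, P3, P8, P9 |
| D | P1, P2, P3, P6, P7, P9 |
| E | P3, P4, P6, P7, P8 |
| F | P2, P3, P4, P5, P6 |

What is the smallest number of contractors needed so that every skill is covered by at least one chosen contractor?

Take {A, E}. Their union is {P1, P2, P3, P4, P5, P6, P7, P8, P9}, which is all 9 skills.
No single contractor has all 9 skills (the largest, A, has 6), so 2 is optimal.

2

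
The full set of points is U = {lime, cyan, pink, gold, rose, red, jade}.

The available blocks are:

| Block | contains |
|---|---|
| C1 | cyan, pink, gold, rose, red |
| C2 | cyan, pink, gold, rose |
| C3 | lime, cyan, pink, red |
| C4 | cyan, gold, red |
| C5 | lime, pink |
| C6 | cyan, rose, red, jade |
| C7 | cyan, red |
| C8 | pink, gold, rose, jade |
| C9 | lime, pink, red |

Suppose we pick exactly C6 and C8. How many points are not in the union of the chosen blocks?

Union of C6, C8 = {cyan, pink, gold, rose, red, jade}.
Not covered: lime — 1 point.

1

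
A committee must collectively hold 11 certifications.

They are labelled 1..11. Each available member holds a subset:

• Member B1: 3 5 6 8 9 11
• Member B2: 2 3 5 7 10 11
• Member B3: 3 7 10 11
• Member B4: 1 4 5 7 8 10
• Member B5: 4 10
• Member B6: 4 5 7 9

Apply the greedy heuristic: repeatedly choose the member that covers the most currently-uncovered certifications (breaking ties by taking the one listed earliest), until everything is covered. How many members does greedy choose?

Greedy: pick B1 (covers 6 new) → pick B4 (covers 4 new) → pick B2 (covers 1 new). Total picks: 3.

3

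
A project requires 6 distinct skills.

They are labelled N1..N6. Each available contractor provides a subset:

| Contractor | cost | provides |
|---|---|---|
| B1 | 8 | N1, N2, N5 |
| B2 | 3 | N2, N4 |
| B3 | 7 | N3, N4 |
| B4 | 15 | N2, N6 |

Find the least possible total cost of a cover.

30

B1, B3, B4 together cover every skill (B1 ∪ B3 ∪ B4 = {N1, N2, N3, N4, N5, N6}); total cost 8 + 7 + 15 = 30.
The greedy pick B2, B1, B3, B4 costs 33; no covering selection beats 30.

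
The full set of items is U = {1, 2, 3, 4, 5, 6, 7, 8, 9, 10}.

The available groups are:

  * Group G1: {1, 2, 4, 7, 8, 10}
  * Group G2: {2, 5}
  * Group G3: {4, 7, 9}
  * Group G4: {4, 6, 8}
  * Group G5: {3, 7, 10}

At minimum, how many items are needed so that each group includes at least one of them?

3

Take H = {2, 4, 7}. Each listed group contains at least one of these, so H is a hitting set of size 3.
The groups G2, G4, G5 are pairwise disjoint, so any hitting set needs a separate item for each — at least 3. Hence 3 is optimal.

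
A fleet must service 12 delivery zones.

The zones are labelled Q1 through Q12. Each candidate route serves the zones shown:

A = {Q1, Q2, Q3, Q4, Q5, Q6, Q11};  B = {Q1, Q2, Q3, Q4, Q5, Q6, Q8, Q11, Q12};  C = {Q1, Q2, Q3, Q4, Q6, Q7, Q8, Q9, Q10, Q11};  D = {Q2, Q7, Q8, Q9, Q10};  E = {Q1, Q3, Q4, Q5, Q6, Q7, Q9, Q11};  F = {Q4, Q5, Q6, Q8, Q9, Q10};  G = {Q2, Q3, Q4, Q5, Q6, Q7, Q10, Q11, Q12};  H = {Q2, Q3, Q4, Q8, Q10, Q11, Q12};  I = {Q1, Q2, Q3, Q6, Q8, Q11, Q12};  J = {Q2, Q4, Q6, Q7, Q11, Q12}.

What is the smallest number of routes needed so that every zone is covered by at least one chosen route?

2

B and D together: B ∪ D = {Q1, Q2, Q3, Q4, Q5, Q6, Q7, Q8, Q9, Q10, Q11, Q12} — every zone is covered.
No single route has all 12 zones (the largest, C, has 10), so 2 is optimal.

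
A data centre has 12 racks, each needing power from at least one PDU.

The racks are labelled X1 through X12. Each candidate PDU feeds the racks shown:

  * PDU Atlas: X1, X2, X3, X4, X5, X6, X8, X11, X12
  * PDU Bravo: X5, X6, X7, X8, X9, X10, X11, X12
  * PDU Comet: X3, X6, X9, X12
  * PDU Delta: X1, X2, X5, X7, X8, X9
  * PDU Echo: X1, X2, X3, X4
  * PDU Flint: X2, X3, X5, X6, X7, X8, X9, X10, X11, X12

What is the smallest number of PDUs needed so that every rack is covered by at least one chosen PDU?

2

Take {Atlas, Bravo}. Their union is {X1, X2, X3, X4, X5, X6, X7, X8, X9, X10, X11, X12}, which is all 12 racks.
No single PDU has all 12 racks (the largest, Flint, has 10), so 2 is optimal.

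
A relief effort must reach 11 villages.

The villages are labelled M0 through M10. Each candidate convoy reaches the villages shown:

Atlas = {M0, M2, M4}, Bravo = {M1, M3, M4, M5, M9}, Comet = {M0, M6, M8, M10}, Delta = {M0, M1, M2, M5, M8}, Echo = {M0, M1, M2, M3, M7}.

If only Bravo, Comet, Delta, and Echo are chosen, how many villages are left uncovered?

0

Union of Bravo, Comet, Delta, Echo = {M0, M1, M2, M3, M4, M5, M6, M7, M8, M9, M10} — that's every village, so 0 are uncovered.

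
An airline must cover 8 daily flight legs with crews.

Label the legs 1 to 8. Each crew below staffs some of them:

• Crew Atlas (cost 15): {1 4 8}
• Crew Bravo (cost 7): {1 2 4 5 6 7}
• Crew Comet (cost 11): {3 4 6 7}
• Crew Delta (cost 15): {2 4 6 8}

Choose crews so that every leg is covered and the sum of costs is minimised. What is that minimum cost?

33

Bravo, Comet, Delta together cover every leg (Bravo ∪ Comet ∪ Delta = {1, 2, 3, 4, 5, 6, 7, 8}); total cost 7 + 11 + 15 = 33.
No covering selection has total cost below 33.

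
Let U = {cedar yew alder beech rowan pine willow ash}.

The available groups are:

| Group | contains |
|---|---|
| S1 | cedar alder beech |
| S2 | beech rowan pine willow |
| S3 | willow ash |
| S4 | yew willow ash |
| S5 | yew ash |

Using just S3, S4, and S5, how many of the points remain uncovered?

Union of S3, S4, S5 = {yew, willow, ash}.
Not covered: cedar, alder, beech, rowan, pine — 5 points.

5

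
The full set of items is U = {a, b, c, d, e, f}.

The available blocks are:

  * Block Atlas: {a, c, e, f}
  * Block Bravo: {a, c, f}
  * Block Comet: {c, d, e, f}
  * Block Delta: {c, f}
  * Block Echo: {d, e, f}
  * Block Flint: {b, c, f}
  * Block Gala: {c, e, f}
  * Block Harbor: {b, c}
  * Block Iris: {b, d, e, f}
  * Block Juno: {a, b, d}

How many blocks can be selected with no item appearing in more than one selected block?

Echo, Harbor are pairwise disjoint (Echo={d,e,f}; Harbor={b,c}).
Every remaining block overlaps one of these, and no 3 of the listed blocks are pairwise disjoint, so 2 is the maximum.

2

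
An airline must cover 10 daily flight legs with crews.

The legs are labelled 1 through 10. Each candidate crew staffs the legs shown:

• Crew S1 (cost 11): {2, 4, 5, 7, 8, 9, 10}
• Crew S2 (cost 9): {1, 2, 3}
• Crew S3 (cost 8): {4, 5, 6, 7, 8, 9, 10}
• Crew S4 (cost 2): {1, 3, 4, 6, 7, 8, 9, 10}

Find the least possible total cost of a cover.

13

S1, S4 together cover every leg (S1 ∪ S4 = {1, 2, 3, 4, 5, 6, 7, 8, 9, 10}); total cost 11 + 2 = 13.
No covering selection has total cost below 13.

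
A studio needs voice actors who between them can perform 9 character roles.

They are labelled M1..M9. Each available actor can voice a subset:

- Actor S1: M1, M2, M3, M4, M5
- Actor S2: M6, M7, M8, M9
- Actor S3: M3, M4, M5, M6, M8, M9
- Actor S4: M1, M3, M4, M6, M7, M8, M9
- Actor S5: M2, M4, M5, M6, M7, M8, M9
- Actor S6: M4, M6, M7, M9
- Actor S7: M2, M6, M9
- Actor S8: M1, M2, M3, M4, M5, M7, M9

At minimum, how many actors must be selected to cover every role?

2

S1 and S4 together: S1 ∪ S4 = {M1, M2, M3, M4, M5, M6, M7, M8, M9} — every role is covered.
No single actor has all 9 roles (the largest, S4, has 7), so 2 is optimal.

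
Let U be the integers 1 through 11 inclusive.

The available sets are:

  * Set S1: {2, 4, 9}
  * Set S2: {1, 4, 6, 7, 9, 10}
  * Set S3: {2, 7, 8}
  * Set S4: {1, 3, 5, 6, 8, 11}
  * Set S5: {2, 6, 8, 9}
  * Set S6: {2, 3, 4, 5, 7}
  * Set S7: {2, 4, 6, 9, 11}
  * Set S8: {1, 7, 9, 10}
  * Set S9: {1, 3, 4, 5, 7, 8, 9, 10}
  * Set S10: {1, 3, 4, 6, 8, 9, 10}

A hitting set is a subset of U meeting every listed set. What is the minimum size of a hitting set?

H = {1, 2} meets every set (each contains at least one member of H), and |H| = 2.
The sets S1, S4 are pairwise disjoint, so any hitting set needs a separate item for each — at least 2. Hence 2 is optimal.

2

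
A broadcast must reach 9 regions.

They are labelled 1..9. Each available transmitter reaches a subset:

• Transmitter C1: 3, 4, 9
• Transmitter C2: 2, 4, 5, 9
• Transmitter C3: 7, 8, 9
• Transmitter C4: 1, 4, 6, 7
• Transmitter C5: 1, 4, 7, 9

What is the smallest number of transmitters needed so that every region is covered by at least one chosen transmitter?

4

Take {C1, C2, C3, C4}. Their union is {1, 2, 3, 4, 5, 6, 7, 8, 9}, which is all 9 regions.
No 3 of the 5 transmitters cover everything (all 10 combinations miss at least one region), so 4 is optimal.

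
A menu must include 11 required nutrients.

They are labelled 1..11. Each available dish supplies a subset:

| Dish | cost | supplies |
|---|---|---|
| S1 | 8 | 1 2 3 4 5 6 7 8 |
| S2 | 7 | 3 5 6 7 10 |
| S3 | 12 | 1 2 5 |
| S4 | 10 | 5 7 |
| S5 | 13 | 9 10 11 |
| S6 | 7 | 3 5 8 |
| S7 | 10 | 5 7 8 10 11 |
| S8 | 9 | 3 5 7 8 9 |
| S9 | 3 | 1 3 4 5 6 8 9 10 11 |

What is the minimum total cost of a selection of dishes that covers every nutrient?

11

S1, S9 together cover every nutrient (S1 ∪ S9 = {1, 2, 3, 4, 5, 6, 7, 8, 9, 10, 11}); total cost 8 + 3 = 11.
No covering selection has total cost below 11.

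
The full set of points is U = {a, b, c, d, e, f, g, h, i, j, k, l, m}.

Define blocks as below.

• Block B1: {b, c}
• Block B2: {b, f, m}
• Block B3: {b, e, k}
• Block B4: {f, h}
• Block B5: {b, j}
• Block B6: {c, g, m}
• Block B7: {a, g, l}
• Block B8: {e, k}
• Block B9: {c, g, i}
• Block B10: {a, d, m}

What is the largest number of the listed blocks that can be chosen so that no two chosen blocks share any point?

B4, B5, B8, B9, B10 are pairwise disjoint (B4={f,h}; B5={b,j}; B8={e,k}; B9={c,g,i}; B10={a,d,m}).
Every remaining block overlaps one of these, and no 6 of the listed blocks are pairwise disjoint, so 5 is the maximum.

5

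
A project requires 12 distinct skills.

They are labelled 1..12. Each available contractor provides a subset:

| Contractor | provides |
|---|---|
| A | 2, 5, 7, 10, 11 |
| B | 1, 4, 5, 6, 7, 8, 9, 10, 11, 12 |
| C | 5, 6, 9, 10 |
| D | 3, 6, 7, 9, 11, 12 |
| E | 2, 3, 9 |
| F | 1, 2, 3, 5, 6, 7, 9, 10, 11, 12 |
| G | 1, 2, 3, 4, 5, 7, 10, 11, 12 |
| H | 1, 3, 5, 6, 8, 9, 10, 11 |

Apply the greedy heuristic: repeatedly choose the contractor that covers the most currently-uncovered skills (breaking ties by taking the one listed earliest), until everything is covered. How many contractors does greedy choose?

Greedy: pick B (covers 10 new) → pick E (covers 2 new). Total picks: 2.

2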